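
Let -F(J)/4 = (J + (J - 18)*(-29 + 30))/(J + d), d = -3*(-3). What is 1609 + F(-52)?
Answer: 68699/43 ≈ 1597.7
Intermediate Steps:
d = 9
F(J) = -4*(-18 + 2*J)/(9 + J) (F(J) = -4*(J + (J - 18)*(-29 + 30))/(J + 9) = -4*(J + (-18 + J)*1)/(9 + J) = -4*(J + (-18 + J))/(9 + J) = -4*(-18 + 2*J)/(9 + J))
1609 + F(-52) = 1609 + 8*(9 - 1*(-52))/(9 - 52) = 1609 + 8*(9 + 52)/(-43) = 1609 + 8*(-1/43)*61 = 1609 - 488/43 = 68699/43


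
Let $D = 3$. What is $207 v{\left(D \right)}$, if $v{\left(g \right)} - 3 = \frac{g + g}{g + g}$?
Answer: $828$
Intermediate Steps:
$v{\left(g \right)} = 4$ ($v{\left(g \right)} = 3 + \frac{g + g}{g + g} = 3 + \frac{2 g}{2 g} = 3 + 2 g \frac{1}{2 g} = 3 + 1 = 4$)
$207 v{\left(D \right)} = 207 \cdot 4 = 828$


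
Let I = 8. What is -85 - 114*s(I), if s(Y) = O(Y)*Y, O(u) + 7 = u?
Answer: -997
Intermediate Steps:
O(u) = -7 + u
s(Y) = Y*(-7 + Y) (s(Y) = (-7 + Y)*Y = Y*(-7 + Y))
-85 - 114*s(I) = -85 - 912*(-7 + 8) = -85 - 912 = -997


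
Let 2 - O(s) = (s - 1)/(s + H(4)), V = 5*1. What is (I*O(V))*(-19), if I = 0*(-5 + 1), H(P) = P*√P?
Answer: 0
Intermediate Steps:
V = 5
H(P) = P^(3/2)
I = 0 (I = 0*(-4) = 0)
O(s) = 2 - (-1 + s)/(8 + s) (O(s) = 2 - (s - 1)/(s + 4^(3/2)) = 2 - (-1 + s)/(s + 8) = 2 - (-1 + s)/(8 + s))
(I*O(V))*(-19) = (0*((17 + 5)/(8 + 5)))*(-19) = (0*(22/13))*(-19) = 0*(-19) = 0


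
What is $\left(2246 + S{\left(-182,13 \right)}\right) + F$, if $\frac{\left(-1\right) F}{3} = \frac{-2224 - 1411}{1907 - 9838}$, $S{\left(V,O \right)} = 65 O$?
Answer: $\frac{24503816}{7931} \approx 3089.6$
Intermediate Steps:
$F = - \frac{10905}{7931}$ ($F = - 3 \frac{-2224 - 1411}{1907 - 9838} = - 3 \left(- \frac{3635}{-7931}\right) = - 3 \left(\left(-3635\right) \left(- \frac{1}{7931}\right)\right) = \left(-3\right) \frac{3635}{7931} = - \frac{10905}{7931} \approx -1.375$)
$\left(2246 + S{\left(-182,13 \right)}\right) + F = \left(2246 + 65 \cdot 13\right) - \frac{10905}{7931} = \left(2246 + 845\right) - \frac{10905}{7931} = 3091 - \frac{10905}{7931} = \frac{24503816}{7931}$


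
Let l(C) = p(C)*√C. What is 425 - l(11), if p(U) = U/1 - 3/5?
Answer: 425 - 52*√11/5 ≈ 390.51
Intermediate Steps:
p(U) = -⅗ + U (p(U) = U*1 - 3*⅕ = U - ⅗ = -⅗ + U)
l(C) = √C*(-⅗ + C) (l(C) = (-⅗ + C)*√C = √C*(-⅗ + C))
425 - l(11) = 425 - √11*(-⅗ + 11) = 425 - √11*52/5 = 425 - 52*√11/5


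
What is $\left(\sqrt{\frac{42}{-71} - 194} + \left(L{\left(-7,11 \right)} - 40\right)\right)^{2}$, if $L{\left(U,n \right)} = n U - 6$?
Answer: $\frac{1060343}{71} - \frac{492 i \sqrt{245234}}{71} \approx 14934.0 - 3431.6 i$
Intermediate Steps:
$L{\left(U,n \right)} = -6 + U n$ ($L{\left(U,n \right)} = U n - 6 = -6 + U n$)
$\left(\sqrt{\frac{42}{-71} - 194} + \left(L{\left(-7,11 \right)} - 40\right)\right)^{2} = \left(\sqrt{\frac{42}{-71} - 194} - 123\right)^{2} = \left(\sqrt{42 \left(- \frac{1}{71}\right) - 194} - 123\right)^{2} = \left(\sqrt{- \frac{42}{71} - 194} - 123\right)^{2} = \left(\sqrt{- \frac{13816}{71}} - 123\right)^{2} = \left(\frac{2 i \sqrt{245234}}{71} - 123\right)^{2} = \left(-123 + \frac{2 i \sqrt{245234}}{71}\right)^{2}$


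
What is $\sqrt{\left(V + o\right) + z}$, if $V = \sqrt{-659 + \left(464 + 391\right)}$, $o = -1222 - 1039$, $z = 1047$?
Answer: $20 i \sqrt{3} \approx 34.641 i$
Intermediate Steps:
$o = -2261$ ($o = -1222 - 1039 = -2261$)
$V = 14$ ($V = \sqrt{-659 + 855} = \sqrt{196} = 14$)
$\sqrt{\left(V + o\right) + z} = \sqrt{\left(14 - 2261\right) + 1047} = \sqrt{-2247 + 1047} = \sqrt{-1200} = 20 i \sqrt{3}$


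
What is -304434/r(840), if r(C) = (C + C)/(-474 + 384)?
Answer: 456651/28 ≈ 16309.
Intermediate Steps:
r(C) = -C/45 (r(C) = (2*C)/(-90) = (2*C)*(-1/90) = -C/45)
-304434/r(840) = -304434/((-1/45*840)) = -304434/(-56/3) = -304434*(-3/56) = 456651/28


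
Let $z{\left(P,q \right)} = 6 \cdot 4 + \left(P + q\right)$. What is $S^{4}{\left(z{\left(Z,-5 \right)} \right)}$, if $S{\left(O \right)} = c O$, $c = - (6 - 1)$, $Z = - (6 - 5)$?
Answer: $65610000$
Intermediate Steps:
$Z = -1$ ($Z = \left(-1\right) 1 = -1$)
$z{\left(P,q \right)} = 24 + P + q$ ($z{\left(P,q \right)} = 24 + \left(P + q\right) = 24 + P + q$)
$c = -5$ ($c = \left(-1\right) 5 = -5$)
$S{\left(O \right)} = - 5 O$
$S^{4}{\left(z{\left(Z,-5 \right)} \right)} = \left(- 5 \left(24 - 1 - 5\right)\right)^{4} = \left(\left(-5\right) 18\right)^{4} = \left(-90\right)^{4} = 65610000$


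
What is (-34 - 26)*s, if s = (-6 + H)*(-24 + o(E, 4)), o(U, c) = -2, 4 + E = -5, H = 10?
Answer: 6240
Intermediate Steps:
E = -9 (E = -4 - 5 = -9)
s = -104 (s = (-6 + 10)*(-24 - 2) = 4*(-26) = -104)
(-34 - 26)*s = (-34 - 26)*(-104) = -60*(-104) = 6240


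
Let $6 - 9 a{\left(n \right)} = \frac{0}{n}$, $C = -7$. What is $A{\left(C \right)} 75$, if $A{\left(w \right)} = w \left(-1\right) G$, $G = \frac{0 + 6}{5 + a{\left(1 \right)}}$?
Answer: $\frac{9450}{17} \approx 555.88$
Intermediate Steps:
$a{\left(n \right)} = \frac{2}{3}$ ($a{\left(n \right)} = \frac{2}{3} - \frac{0 \frac{1}{n}}{9} = \frac{2}{3} - 0 = \frac{2}{3} + 0 = \frac{2}{3}$)
$G = \frac{18}{17}$ ($G = \frac{0 + 6}{5 + \frac{2}{3}} = \frac{6}{\frac{17}{3}} = 6 \cdot \frac{3}{17} = \frac{18}{17} \approx 1.0588$)
$A{\left(w \right)} = - \frac{18 w}{17}$ ($A{\left(w \right)} = w \left(-1\right) \frac{18}{17} = - w \frac{18}{17} = - \frac{18 w}{17}$)
$A{\left(C \right)} 75 = \left(- \frac{18}{17}\right) \left(-7\right) 75 = \frac{126}{17} \cdot 75 = \frac{9450}{17}$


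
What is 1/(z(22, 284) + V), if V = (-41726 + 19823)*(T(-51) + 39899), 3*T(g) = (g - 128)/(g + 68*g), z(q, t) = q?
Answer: -3519/3075282767104 ≈ -1.1443e-9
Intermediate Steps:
T(g) = (-128 + g)/(207*g) (T(g) = ((g - 128)/(g + 68*g))/3 = ((-128 + g)/((69*g)))/3 = ((-128 + g)*(1/(69*g)))/3 = ((-128 + g)/(69*g))/3 = (-128 + g)/(207*g))
V = -3075282844522/3519 (V = (-41726 + 19823)*((1/207)*(-128 - 51)/(-51) + 39899) = -21903*((1/207)*(-1/51)*(-179) + 39899) = -21903*(179/10557 + 39899) = -21903*421213922/10557 = -3075282844522/3519 ≈ -8.7391e+8)
1/(z(22, 284) + V) = 1/(22 - 3075282844522/3519) = 1/(-3075282767104/3519) = -3519/3075282767104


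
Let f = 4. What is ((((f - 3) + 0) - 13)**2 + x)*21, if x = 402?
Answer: 11466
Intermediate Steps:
((((f - 3) + 0) - 13)**2 + x)*21 = ((((4 - 3) + 0) - 13)**2 + 402)*21 = (((1 + 0) - 13)**2 + 402)*21 = ((1 - 13)**2 + 402)*21 = ((-12)**2 + 402)*21 = (144 + 402)*21 = 546*21 = 11466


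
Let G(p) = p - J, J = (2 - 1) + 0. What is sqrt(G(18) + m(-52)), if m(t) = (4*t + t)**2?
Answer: 3*sqrt(7513) ≈ 260.03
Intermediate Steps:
J = 1 (J = 1 + 0 = 1)
m(t) = 25*t**2 (m(t) = (5*t)**2 = 25*t**2)
G(p) = -1 + p (G(p) = p - 1*1 = p - 1 = -1 + p)
sqrt(G(18) + m(-52)) = sqrt((-1 + 18) + 25*(-52)**2) = sqrt(17 + 25*2704) = sqrt(17 + 67600) = sqrt(67617) = 3*sqrt(7513)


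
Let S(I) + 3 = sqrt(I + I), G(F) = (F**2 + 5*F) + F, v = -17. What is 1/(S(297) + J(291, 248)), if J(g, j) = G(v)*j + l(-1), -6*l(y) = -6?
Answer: 7729/358424547 - sqrt(66)/716849094 ≈ 2.1552e-5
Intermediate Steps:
G(F) = F**2 + 6*F
l(y) = 1 (l(y) = -1/6*(-6) = 1)
J(g, j) = 1 + 187*j (J(g, j) = (-17*(6 - 17))*j + 1 = (-17*(-11))*j + 1 = 187*j + 1 = 1 + 187*j)
S(I) = -3 + sqrt(2)*sqrt(I) (S(I) = -3 + sqrt(I + I) = -3 + sqrt(2*I) = -3 + sqrt(2)*sqrt(I))
1/(S(297) + J(291, 248)) = 1/((-3 + sqrt(2)*sqrt(297)) + (1 + 187*248)) = 1/((-3 + sqrt(2)*(3*sqrt(33))) + (1 + 46376)) = 1/((-3 + 3*sqrt(66)) + 46377) = 1/(46374 + 3*sqrt(66))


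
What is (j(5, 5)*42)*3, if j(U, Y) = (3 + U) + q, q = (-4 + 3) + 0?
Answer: 882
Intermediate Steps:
q = -1 (q = -1 + 0 = -1)
j(U, Y) = 2 + U (j(U, Y) = (3 + U) - 1 = 2 + U)
(j(5, 5)*42)*3 = ((2 + 5)*42)*3 = (7*42)*3 = 294*3 = 882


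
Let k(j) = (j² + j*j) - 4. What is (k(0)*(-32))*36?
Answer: 4608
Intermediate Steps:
k(j) = -4 + 2*j² (k(j) = (j² + j²) - 4 = 2*j² - 4 = -4 + 2*j²)
(k(0)*(-32))*36 = ((-4 + 2*0²)*(-32))*36 = ((-4 + 2*0)*(-32))*36 = ((-4 + 0)*(-32))*36 = -4*(-32)*36 = 128*36 = 4608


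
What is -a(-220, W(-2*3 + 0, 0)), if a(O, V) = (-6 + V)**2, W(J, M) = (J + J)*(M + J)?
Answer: -4356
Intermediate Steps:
W(J, M) = 2*J*(J + M) (W(J, M) = (2*J)*(J + M) = 2*J*(J + M))
-a(-220, W(-2*3 + 0, 0)) = -(-6 + 2*(-2*3 + 0)*((-2*3 + 0) + 0))**2 = -(-6 + 2*(-6 + 0)*((-6 + 0) + 0))**2 = -(-6 + 2*(-6)*(-6 + 0))**2 = -(-6 + 2*(-6)*(-6))**2 = -(-6 + 72)**2 = -1*66**2 = -1*4356 = -4356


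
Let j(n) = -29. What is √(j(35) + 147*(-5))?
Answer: 2*I*√191 ≈ 27.641*I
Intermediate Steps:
√(j(35) + 147*(-5)) = √(-29 + 147*(-5)) = √(-29 - 735) = √(-764) = 2*I*√191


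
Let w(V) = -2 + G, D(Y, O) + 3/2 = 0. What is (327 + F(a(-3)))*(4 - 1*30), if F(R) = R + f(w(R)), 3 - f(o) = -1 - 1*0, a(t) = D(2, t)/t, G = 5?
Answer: -8619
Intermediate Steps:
D(Y, O) = -3/2 (D(Y, O) = -3/2 + 0 = -3/2)
a(t) = -3/(2*t)
w(V) = 3 (w(V) = -2 + 5 = 3)
f(o) = 4 (f(o) = 3 - (-1 - 1*0) = 3 - (-1 + 0) = 3 - 1*(-1) = 3 + 1 = 4)
F(R) = 4 + R (F(R) = R + 4 = 4 + R)
(327 + F(a(-3)))*(4 - 1*30) = (327 + (4 - 3/2/(-3)))*(4 - 1*30) = (327 + (4 - 3/2*(-⅓)))*(4 - 30) = (327 + (4 + ½))*(-26) = (327 + 9/2)*(-26) = (663/2)*(-26) = -8619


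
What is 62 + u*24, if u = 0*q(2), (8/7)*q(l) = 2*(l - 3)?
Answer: 62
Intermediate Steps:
q(l) = -21/4 + 7*l/4 (q(l) = 7*(2*(l - 3))/8 = 7*(2*(-3 + l))/8 = 7*(-6 + 2*l)/8 = -21/4 + 7*l/4)
u = 0 (u = 0*(-21/4 + (7/4)*2) = 0*(-21/4 + 7/2) = 0*(-7/4) = 0)
62 + u*24 = 62 + 0*24 = 62 + 0 = 62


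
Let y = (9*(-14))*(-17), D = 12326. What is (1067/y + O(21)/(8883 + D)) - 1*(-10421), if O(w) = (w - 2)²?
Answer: 473446077703/45429678 ≈ 10422.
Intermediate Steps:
y = 2142 (y = -126*(-17) = 2142)
O(w) = (-2 + w)²
(1067/y + O(21)/(8883 + D)) - 1*(-10421) = (1067/2142 + (-2 + 21)²/(8883 + 12326)) - 1*(-10421) = (1067*(1/2142) + 19²/21209) + 10421 = (1067/2142 + 361*(1/21209)) + 10421 = (1067/2142 + 361/21209) + 10421 = 23403265/45429678 + 10421 = 473446077703/45429678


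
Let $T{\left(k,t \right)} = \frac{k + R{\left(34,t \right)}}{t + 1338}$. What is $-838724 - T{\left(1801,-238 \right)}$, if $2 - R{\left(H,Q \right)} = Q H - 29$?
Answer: $- \frac{230651581}{275} \approx -8.3873 \cdot 10^{5}$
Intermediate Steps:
$R{\left(H,Q \right)} = 31 - H Q$ ($R{\left(H,Q \right)} = 2 - \left(Q H - 29\right) = 2 - \left(H Q - 29\right) = 2 - \left(-29 + H Q\right) = 31 - H Q$)
$T{\left(k,t \right)} = \frac{31 + k - 34 t}{1338 + t}$ ($T{\left(k,t \right)} = \frac{k + \left(31 - 34 t\right)}{t + 1338} = \frac{k - \left(-31 + 34 t\right)}{1338 + t} = \frac{31 + k - 34 t}{1338 + t}$)
$-838724 - T{\left(1801,-238 \right)} = -838724 - \frac{31 + 1801 - -8092}{1338 - 238} = -838724 - \frac{31 + 1801 + 8092}{1100} = -838724 - \frac{1}{1100} \cdot 9924 = -838724 - \frac{2481}{275} = - \frac{230651581}{275}$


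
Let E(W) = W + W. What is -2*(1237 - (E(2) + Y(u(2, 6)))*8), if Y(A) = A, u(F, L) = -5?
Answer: -2490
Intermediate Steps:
E(W) = 2*W
-2*(1237 - (E(2) + Y(u(2, 6)))*8) = -2*(1237 - (2*2 - 5)*8) = -2*(1237 - (4 - 5)*8) = -2*(1237 - (-1)*8) = -2*(1237 - 1*(-8)) = -2*(1237 + 8) = -2*1245 = -2490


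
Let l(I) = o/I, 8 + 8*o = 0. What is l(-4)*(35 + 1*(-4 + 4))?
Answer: 35/4 ≈ 8.7500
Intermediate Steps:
o = -1 (o = -1 + (⅛)*0 = -1 + 0 = -1)
l(I) = -1/I
l(-4)*(35 + 1*(-4 + 4)) = (-1/(-4))*(35 + 1*(-4 + 4)) = (-1*(-¼))*(35 + 1*0) = (35 + 0)/4 = (¼)*35 = 35/4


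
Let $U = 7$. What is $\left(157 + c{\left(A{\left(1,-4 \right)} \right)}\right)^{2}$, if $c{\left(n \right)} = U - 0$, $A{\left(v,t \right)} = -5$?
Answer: $26896$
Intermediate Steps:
$c{\left(n \right)} = 7$ ($c{\left(n \right)} = 7 - 0 = 7 + 0 = 7$)
$\left(157 + c{\left(A{\left(1,-4 \right)} \right)}\right)^{2} = \left(157 + 7\right)^{2} = 164^{2} = 26896$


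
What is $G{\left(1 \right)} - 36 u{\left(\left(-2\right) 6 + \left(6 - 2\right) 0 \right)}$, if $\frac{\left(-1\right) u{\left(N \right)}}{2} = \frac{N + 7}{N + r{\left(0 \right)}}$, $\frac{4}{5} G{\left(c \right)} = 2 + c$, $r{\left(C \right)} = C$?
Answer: $\frac{135}{4} \approx 33.75$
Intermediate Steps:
$G{\left(c \right)} = \frac{5}{2} + \frac{5 c}{4}$ ($G{\left(c \right)} = \frac{5 \left(2 + c\right)}{4} = \frac{5}{2} + \frac{5 c}{4}$)
$u{\left(N \right)} = - \frac{2 \left(7 + N\right)}{N}$ ($u{\left(N \right)} = - 2 \frac{N + 7}{N + 0} = - 2 \frac{7 + N}{N} = - \frac{2 \left(7 + N\right)}{N}$)
$G{\left(1 \right)} - 36 u{\left(\left(-2\right) 6 + \left(6 - 2\right) 0 \right)} = \left(\frac{5}{2} + \frac{5}{4} \cdot 1\right) - 36 \left(-2 - \frac{14}{\left(-2\right) 6 + \left(6 - 2\right) 0}\right) = \left(\frac{5}{2} + \frac{5}{4}\right) - 36 \left(-2 - \frac{14}{-12 + 4 \cdot 0}\right) = \frac{15}{4} - 36 \left(-2 - \frac{14}{-12 + 0}\right) = \frac{15}{4} - 36 \left(-2 - \frac{14}{-12}\right) = \frac{15}{4} - 36 \left(-2 - - \frac{7}{6}\right) = \frac{15}{4} - 36 \left(-2 + \frac{7}{6}\right) = \frac{15}{4} - -30 = \frac{15}{4} + 30 = \frac{135}{4}$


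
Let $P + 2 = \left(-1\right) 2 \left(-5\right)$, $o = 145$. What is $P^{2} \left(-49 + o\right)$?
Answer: $6144$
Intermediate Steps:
$P = 8$ ($P = -2 + \left(-1\right) 2 \left(-5\right) = -2 - -10 = -2 + 10 = 8$)
$P^{2} \left(-49 + o\right) = 8^{2} \left(-49 + 145\right) = 64 \cdot 96 = 6144$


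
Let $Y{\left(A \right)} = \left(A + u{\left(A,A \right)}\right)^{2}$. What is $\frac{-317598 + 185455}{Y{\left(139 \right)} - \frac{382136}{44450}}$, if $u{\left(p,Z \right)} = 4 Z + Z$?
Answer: $- \frac{266988925}{1405321912} \approx -0.18998$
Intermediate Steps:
$u{\left(p,Z \right)} = 5 Z$
$Y{\left(A \right)} = 36 A^{2}$ ($Y{\left(A \right)} = \left(A + 5 A\right)^{2} = \left(6 A\right)^{2} = 36 A^{2}$)
$\frac{-317598 + 185455}{Y{\left(139 \right)} - \frac{382136}{44450}} = \frac{-317598 + 185455}{36 \cdot 139^{2} - \frac{382136}{44450}} = - \frac{132143}{36 \cdot 19321 - \frac{191068}{22225}} = - \frac{132143}{695556 - \frac{191068}{22225}} = - \frac{132143}{\frac{15458541032}{22225}} = \left(-132143\right) \frac{22225}{15458541032} = - \frac{266988925}{1405321912}$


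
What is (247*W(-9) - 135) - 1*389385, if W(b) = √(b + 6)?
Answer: -389520 + 247*I*√3 ≈ -3.8952e+5 + 427.82*I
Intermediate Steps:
W(b) = √(6 + b)
(247*W(-9) - 135) - 1*389385 = (247*√(6 - 9) - 135) - 1*389385 = (247*√(-3) - 135) - 389385 = (247*(I*√3) - 135) - 389385 = (247*I*√3 - 135) - 389385 = (-135 + 247*I*√3) - 389385 = -389520 + 247*I*√3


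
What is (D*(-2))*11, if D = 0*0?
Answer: 0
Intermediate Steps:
D = 0
(D*(-2))*11 = (0*(-2))*11 = 0*11 = 0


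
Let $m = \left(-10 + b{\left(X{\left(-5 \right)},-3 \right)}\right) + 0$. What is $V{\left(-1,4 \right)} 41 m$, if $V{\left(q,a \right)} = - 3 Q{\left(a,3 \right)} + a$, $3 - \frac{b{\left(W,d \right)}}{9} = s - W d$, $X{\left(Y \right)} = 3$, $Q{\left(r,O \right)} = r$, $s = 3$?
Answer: $29848$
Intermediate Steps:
$b{\left(W,d \right)} = 9 W d$ ($b{\left(W,d \right)} = 27 - 9 \left(3 - W d\right) = 27 + \left(-27 + 9 W d\right) = 9 W d$)
$V{\left(q,a \right)} = - 2 a$ ($V{\left(q,a \right)} = - 3 a + a = - 2 a$)
$m = -91$ ($m = \left(-10 + 9 \cdot 3 \left(-3\right)\right) + 0 = \left(-10 - 81\right) + 0 = -91 + 0 = -91$)
$V{\left(-1,4 \right)} 41 m = \left(-2\right) 4 \cdot 41 \left(-91\right) = \left(-8\right) 41 \left(-91\right) = \left(-328\right) \left(-91\right) = 29848$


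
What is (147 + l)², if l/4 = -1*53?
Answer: 4225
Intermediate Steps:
l = -212 (l = 4*(-1*53) = 4*(-53) = -212)
(147 + l)² = (147 - 212)² = (-65)² = 4225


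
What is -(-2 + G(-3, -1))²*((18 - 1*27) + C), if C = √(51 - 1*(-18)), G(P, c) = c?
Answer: 81 - 9*√69 ≈ 6.2404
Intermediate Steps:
C = √69 (C = √(51 + 18) = √69 ≈ 8.3066)
-(-2 + G(-3, -1))²*((18 - 1*27) + C) = -(-2 - 1)²*((18 - 1*27) + √69) = -(-3)²*((18 - 27) + √69) = -9*(-9 + √69) = -(-81 + 9*√69) = 81 - 9*√69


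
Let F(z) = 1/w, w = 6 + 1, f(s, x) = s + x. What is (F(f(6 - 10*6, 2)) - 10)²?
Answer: 4761/49 ≈ 97.163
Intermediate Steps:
w = 7
F(z) = ⅐ (F(z) = 1/7 = ⅐)
(F(f(6 - 10*6, 2)) - 10)² = (⅐ - 10)² = (-69/7)² = 4761/49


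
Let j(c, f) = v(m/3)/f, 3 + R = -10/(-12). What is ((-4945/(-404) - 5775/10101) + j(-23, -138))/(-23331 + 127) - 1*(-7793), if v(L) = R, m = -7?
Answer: 1818462295015957/233345619468 ≈ 7793.0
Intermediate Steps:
R = -13/6 (R = -3 - 10/(-12) = -3 - 10*(-1/12) = -3 + 5/6 = -13/6 ≈ -2.1667)
v(L) = -13/6
j(c, f) = -13/(6*f)
((-4945/(-404) - 5775/10101) + j(-23, -138))/(-23331 + 127) - 1*(-7793) = ((-4945/(-404) - 5775/10101) - 13/6/(-138))/(-23331 + 127) - 1*(-7793) = ((-4945*(-1/404) - 5775*1/10101) - 13/6*(-1/138))/(-23204) + 7793 = ((4945/404 - 275/481) + 13/828)*(-1/23204) + 7793 = (2267445/194324 + 13/828)*(-1/23204) + 7793 = (117498167/10056267)*(-1/23204) + 7793 = -117498167/233345619468 + 7793 = 1818462295015957/233345619468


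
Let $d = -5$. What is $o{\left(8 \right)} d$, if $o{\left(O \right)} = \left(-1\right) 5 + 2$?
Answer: $15$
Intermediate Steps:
$o{\left(O \right)} = -3$ ($o{\left(O \right)} = -5 + 2 = -3$)
$o{\left(8 \right)} d = \left(-3\right) \left(-5\right) = 15$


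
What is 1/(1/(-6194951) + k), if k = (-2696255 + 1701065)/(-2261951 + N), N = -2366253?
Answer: 2047964071286/440367761249 ≈ 4.6506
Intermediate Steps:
k = 71085/330586 (k = (-2696255 + 1701065)/(-2261951 - 2366253) = -995190/(-4628204) = -995190*(-1/4628204) = 71085/330586 ≈ 0.21503)
1/(1/(-6194951) + k) = 1/(1/(-6194951) + 71085/330586) = 1/(-1/6194951 + 71085/330586) = 1/(440367761249/2047964071286) = 2047964071286/440367761249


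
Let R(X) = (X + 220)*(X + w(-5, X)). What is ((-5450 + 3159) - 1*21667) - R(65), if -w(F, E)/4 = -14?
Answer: -58443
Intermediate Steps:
w(F, E) = 56 (w(F, E) = -4*(-14) = 56)
R(X) = (56 + X)*(220 + X) (R(X) = (X + 220)*(X + 56) = (220 + X)*(56 + X) = (56 + X)*(220 + X))
((-5450 + 3159) - 1*21667) - R(65) = ((-5450 + 3159) - 1*21667) - (12320 + 65² + 276*65) = (-2291 - 21667) - (12320 + 4225 + 17940) = -23958 - 1*34485 = -23958 - 34485 = -58443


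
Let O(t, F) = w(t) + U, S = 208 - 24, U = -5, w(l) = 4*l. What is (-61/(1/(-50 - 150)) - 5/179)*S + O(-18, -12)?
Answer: 401804497/179 ≈ 2.2447e+6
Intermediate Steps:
S = 184
O(t, F) = -5 + 4*t (O(t, F) = 4*t - 5 = -5 + 4*t)
(-61/(1/(-50 - 150)) - 5/179)*S + O(-18, -12) = (-61/(1/(-50 - 150)) - 5/179)*184 + (-5 + 4*(-18)) = (-61/(1/(-200)) - 5*1/179)*184 + (-5 - 72) = (-61/(-1/200) - 5/179)*184 - 77 = (-61*(-200) - 5/179)*184 - 77 = (12200 - 5/179)*184 - 77 = (2183795/179)*184 - 77 = 401818280/179 - 77 = 401804497/179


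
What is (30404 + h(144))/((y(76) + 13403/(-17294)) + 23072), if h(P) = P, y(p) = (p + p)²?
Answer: 528297112/798554341 ≈ 0.66157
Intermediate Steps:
y(p) = 4*p² (y(p) = (2*p)² = 4*p²)
(30404 + h(144))/((y(76) + 13403/(-17294)) + 23072) = (30404 + 144)/((4*76² + 13403/(-17294)) + 23072) = 30548/((4*5776 + 13403*(-1/17294)) + 23072) = 30548/((23104 - 13403/17294) + 23072) = 30548/(399547173/17294 + 23072) = 30548/(798554341/17294) = 30548*(17294/798554341) = 528297112/798554341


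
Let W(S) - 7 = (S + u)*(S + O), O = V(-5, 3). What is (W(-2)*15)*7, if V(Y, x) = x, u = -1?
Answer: 420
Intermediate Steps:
O = 3
W(S) = 7 + (-1 + S)*(3 + S) (W(S) = 7 + (S - 1)*(S + 3) = 7 + (-1 + S)*(3 + S))
(W(-2)*15)*7 = ((4 + (-2)**2 + 2*(-2))*15)*7 = ((4 + 4 - 4)*15)*7 = (4*15)*7 = 60*7 = 420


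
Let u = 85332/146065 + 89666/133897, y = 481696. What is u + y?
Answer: 9420873669520374/19557665305 ≈ 4.8170e+5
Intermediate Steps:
u = 24522763094/19557665305 (u = 85332*(1/146065) + 89666*(1/133897) = 85332/146065 + 89666/133897 = 24522763094/19557665305 ≈ 1.2539)
u + y = 24522763094/19557665305 + 481696 = 9420873669520374/19557665305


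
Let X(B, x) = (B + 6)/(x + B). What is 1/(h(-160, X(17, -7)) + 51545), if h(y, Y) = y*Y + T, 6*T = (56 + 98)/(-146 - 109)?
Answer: 765/39150328 ≈ 1.9540e-5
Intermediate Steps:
T = -77/765 (T = ((56 + 98)/(-146 - 109))/6 = (154/(-255))/6 = (154*(-1/255))/6 = (1/6)*(-154/255) = -77/765 ≈ -0.10065)
X(B, x) = (6 + B)/(B + x)
h(y, Y) = -77/765 + Y*y (h(y, Y) = y*Y - 77/765 = Y*y - 77/765 = -77/765 + Y*y)
1/(h(-160, X(17, -7)) + 51545) = 1/((-77/765 + ((6 + 17)/(17 - 7))*(-160)) + 51545) = 1/((-77/765 + (23/10)*(-160)) + 51545) = 1/((-77/765 - 368) + 51545) = 1/(-281597/765 + 51545) = 1/(39150328/765) = 765/39150328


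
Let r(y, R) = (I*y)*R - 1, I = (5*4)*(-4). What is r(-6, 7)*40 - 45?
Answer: 134315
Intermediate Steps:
I = -80 (I = 20*(-4) = -80)
r(y, R) = -1 - 80*R*y (r(y, R) = (-80*y)*R - 1 = -80*R*y - 1 = -1 - 80*R*y)
r(-6, 7)*40 - 45 = (-1 - 80*7*(-6))*40 - 45 = (-1 + 3360)*40 - 45 = 3359*40 - 45 = 134360 - 45 = 134315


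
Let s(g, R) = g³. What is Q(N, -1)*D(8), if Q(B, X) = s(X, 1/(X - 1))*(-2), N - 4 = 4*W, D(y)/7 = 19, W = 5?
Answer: 266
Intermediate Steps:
D(y) = 133 (D(y) = 7*19 = 133)
N = 24 (N = 4 + 4*5 = 4 + 20 = 24)
Q(B, X) = -2*X³ (Q(B, X) = X³*(-2) = -2*X³)
Q(N, -1)*D(8) = -2*(-1)³*133 = -2*(-1)*133 = 2*133 = 266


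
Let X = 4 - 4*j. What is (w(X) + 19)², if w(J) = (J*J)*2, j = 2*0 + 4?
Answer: 94249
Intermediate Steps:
j = 4 (j = 0 + 4 = 4)
X = -12 (X = 4 - 4*4 = 4 - 16 = -12)
w(J) = 2*J² (w(J) = J²*2 = 2*J²)
(w(X) + 19)² = (2*(-12)² + 19)² = (2*144 + 19)² = (288 + 19)² = 307² = 94249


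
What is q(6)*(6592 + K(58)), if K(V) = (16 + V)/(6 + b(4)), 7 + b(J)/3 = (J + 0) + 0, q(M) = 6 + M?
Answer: 78808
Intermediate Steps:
b(J) = -21 + 3*J (b(J) = -21 + 3*((J + 0) + 0) = -21 + 3*(J + 0) = -21 + 3*J)
K(V) = -16/3 - V/3 (K(V) = (16 + V)/(6 + (-21 + 3*4)) = (16 + V)/(6 + (-21 + 12)) = (16 + V)/(6 - 9) = (16 + V)/(-3) = (16 + V)*(-1/3) = -16/3 - V/3)
q(6)*(6592 + K(58)) = (6 + 6)*(6592 + (-16/3 - 1/3*58)) = 12*(6592 + (-16/3 - 58/3)) = 12*(6592 - 74/3) = 12*(19702/3) = 78808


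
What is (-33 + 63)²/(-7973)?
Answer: -900/7973 ≈ -0.11288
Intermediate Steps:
(-33 + 63)²/(-7973) = 30²*(-1/7973) = 900*(-1/7973) = -900/7973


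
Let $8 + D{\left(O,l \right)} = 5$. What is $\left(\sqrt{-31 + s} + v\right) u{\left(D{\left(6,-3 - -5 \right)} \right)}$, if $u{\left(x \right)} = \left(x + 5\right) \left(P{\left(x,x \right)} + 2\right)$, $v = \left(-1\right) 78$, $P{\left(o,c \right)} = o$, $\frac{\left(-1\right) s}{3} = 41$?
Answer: $156 - 2 i \sqrt{154} \approx 156.0 - 24.819 i$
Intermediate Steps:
$s = -123$ ($s = \left(-3\right) 41 = -123$)
$D{\left(O,l \right)} = -3$ ($D{\left(O,l \right)} = -8 + 5 = -3$)
$v = -78$
$u{\left(x \right)} = \left(2 + x\right) \left(5 + x\right)$ ($u{\left(x \right)} = \left(x + 5\right) \left(x + 2\right) = \left(5 + x\right) \left(2 + x\right) = \left(2 + x\right) \left(5 + x\right)$)
$\left(\sqrt{-31 + s} + v\right) u{\left(D{\left(6,-3 - -5 \right)} \right)} = \left(\sqrt{-31 - 123} - 78\right) \left(10 + \left(-3\right)^{2} + 7 \left(-3\right)\right) = \left(\sqrt{-154} - 78\right) \left(10 + 9 - 21\right) = \left(i \sqrt{154} - 78\right) \left(-2\right) = \left(-78 + i \sqrt{154}\right) \left(-2\right) = 156 - 2 i \sqrt{154}$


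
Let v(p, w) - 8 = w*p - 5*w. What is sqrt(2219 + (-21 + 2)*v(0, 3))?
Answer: 28*sqrt(3) ≈ 48.497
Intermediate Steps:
v(p, w) = 8 - 5*w + p*w (v(p, w) = 8 + (w*p - 5*w) = 8 + (p*w - 5*w) = 8 + (-5*w + p*w) = 8 - 5*w + p*w)
sqrt(2219 + (-21 + 2)*v(0, 3)) = sqrt(2219 + (-21 + 2)*(8 - 5*3 + 0*3)) = sqrt(2219 - 19*(8 - 15 + 0)) = sqrt(2219 - 19*(-7)) = sqrt(2219 + 133) = sqrt(2352) = 28*sqrt(3)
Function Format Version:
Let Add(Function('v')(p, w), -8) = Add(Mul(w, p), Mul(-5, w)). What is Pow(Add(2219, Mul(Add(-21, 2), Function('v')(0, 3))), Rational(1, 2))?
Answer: Mul(28, Pow(3, Rational(1, 2))) ≈ 48.497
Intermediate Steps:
Function('v')(p, w) = Add(8, Mul(-5, w), Mul(p, w)) (Function('v')(p, w) = Add(8, Add(Mul(w, p), Mul(-5, w))) = Add(8, Add(Mul(p, w), Mul(-5, w))) = Add(8, Add(Mul(-5, w), Mul(p, w))) = Add(8, Mul(-5, w), Mul(p, w)))
Pow(Add(2219, Mul(Add(-21, 2), Function('v')(0, 3))), Rational(1, 2)) = Pow(Add(2219, Mul(Add(-21, 2), Add(8, Mul(-5, 3), Mul(0, 3)))), Rational(1, 2)) = Pow(Add(2219, Mul(-19, Add(8, -15, 0))), Rational(1, 2)) = Pow(Add(2219, Mul(-19, -7)), Rational(1, 2)) = Pow(Add(2219, 133), Rational(1, 2)) = Pow(2352, Rational(1, 2)) = Mul(28, Pow(3, Rational(1, 2)))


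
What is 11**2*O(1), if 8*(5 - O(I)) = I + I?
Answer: 2299/4 ≈ 574.75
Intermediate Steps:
O(I) = 5 - I/4 (O(I) = 5 - (I + I)/8 = 5 - I/4)
11**2*O(1) = 11**2*(5 - 1/4*1) = 121*(5 - 1/4) = 121*(19/4) = 2299/4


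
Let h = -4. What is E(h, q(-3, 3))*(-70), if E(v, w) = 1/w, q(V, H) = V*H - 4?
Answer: 70/13 ≈ 5.3846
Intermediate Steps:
q(V, H) = -4 + H*V (q(V, H) = H*V - 4 = -4 + H*V)
E(h, q(-3, 3))*(-70) = -70/(-4 + 3*(-3)) = -70/(-4 - 9) = -70/(-13) = -1/13*(-70) = 70/13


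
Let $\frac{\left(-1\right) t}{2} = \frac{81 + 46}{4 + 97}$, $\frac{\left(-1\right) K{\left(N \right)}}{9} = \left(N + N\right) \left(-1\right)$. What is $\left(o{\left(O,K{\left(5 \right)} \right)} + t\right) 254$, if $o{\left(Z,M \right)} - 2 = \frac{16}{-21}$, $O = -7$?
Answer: $- \frac{687832}{2121} \approx -324.3$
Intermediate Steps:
$K{\left(N \right)} = 18 N$ ($K{\left(N \right)} = - 9 \left(N + N\right) \left(-1\right) = - 9 \cdot 2 N \left(-1\right) = - 9 \left(- 2 N\right) = 18 N$)
$o{\left(Z,M \right)} = \frac{26}{21}$ ($o{\left(Z,M \right)} = 2 + \frac{16}{-21} = 2 + 16 \left(- \frac{1}{21}\right) = 2 - \frac{16}{21} = \frac{26}{21}$)
$t = - \frac{254}{101}$ ($t = - 2 \frac{81 + 46}{4 + 97} = - 2 \cdot \frac{127}{101} = - 2 \cdot 127 \cdot \frac{1}{101} = \left(-2\right) \frac{127}{101} = - \frac{254}{101} \approx -2.5149$)
$\left(o{\left(O,K{\left(5 \right)} \right)} + t\right) 254 = \left(\frac{26}{21} - \frac{254}{101}\right) 254 = \left(- \frac{2708}{2121}\right) 254 = - \frac{687832}{2121}$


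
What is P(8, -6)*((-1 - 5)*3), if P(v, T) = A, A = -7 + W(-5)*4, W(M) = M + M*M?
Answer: -1314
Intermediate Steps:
W(M) = M + M**2
A = 73 (A = -7 - 5*(1 - 5)*4 = -7 - 5*(-4)*4 = -7 + 20*4 = -7 + 80 = 73)
P(v, T) = 73
P(8, -6)*((-1 - 5)*3) = 73*((-1 - 5)*3) = 73*(-6*3) = 73*(-18) = -1314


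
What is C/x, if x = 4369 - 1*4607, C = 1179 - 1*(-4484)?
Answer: -809/34 ≈ -23.794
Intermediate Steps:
C = 5663 (C = 1179 + 4484 = 5663)
x = -238 (x = 4369 - 4607 = -238)
C/x = 5663/(-238) = 5663*(-1/238) = -809/34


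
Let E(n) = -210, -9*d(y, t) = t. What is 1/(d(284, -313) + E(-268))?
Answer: -9/1577 ≈ -0.0057070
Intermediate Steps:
d(y, t) = -t/9
1/(d(284, -313) + E(-268)) = 1/(-⅑*(-313) - 210) = 1/(313/9 - 210) = 1/(-1577/9) = -9/1577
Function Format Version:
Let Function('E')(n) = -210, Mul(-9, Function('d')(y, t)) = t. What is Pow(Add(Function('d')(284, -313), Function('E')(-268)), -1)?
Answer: Rational(-9, 1577) ≈ -0.0057070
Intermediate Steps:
Function('d')(y, t) = Mul(Rational(-1, 9), t)
Pow(Add(Function('d')(284, -313), Function('E')(-268)), -1) = Pow(Add(Mul(Rational(-1, 9), -313), -210), -1) = Pow(Add(Rational(313, 9), -210), -1) = Pow(Rational(-1577, 9), -1) = Rational(-9, 1577)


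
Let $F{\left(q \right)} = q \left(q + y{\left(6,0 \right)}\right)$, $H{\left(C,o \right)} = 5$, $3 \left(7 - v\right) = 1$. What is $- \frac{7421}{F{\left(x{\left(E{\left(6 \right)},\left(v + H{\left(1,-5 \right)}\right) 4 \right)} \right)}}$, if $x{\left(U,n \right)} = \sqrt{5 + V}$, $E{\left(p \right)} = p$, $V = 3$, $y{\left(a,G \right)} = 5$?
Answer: $\frac{7421}{17} - \frac{37105 \sqrt{2}}{68} \approx -335.15$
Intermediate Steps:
$v = \frac{20}{3}$ ($v = 7 - \frac{1}{3} = \frac{20}{3} \approx 6.6667$)
$x{\left(U,n \right)} = 2 \sqrt{2}$ ($x{\left(U,n \right)} = \sqrt{5 + 3} = \sqrt{8} = 2 \sqrt{2}$)
$F{\left(q \right)} = q \left(5 + q\right)$ ($F{\left(q \right)} = q \left(q + 5\right) = q \left(5 + q\right)$)
$- \frac{7421}{F{\left(x{\left(E{\left(6 \right)},\left(v + H{\left(1,-5 \right)}\right) 4 \right)} \right)}} = - \frac{7421}{2 \sqrt{2} \left(5 + 2 \sqrt{2}\right)} = - 7421 \frac{\sqrt{2}}{4 \left(5 + 2 \sqrt{2}\right)} = - \frac{7421 \sqrt{2}}{4 \left(5 + 2 \sqrt{2}\right)}$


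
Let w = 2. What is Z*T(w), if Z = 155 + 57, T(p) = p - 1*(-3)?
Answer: 1060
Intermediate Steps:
T(p) = 3 + p (T(p) = p + 3 = 3 + p)
Z = 212
Z*T(w) = 212*(3 + 2) = 212*5 = 1060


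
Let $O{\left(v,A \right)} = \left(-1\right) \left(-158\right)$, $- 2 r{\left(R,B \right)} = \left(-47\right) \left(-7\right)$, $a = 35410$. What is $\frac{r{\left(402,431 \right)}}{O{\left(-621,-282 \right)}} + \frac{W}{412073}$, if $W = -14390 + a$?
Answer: $- \frac{128929697}{130215068} \approx -0.99013$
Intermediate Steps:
$r{\left(R,B \right)} = - \frac{329}{2}$ ($r{\left(R,B \right)} = - \frac{\left(-47\right) \left(-7\right)}{2} = \left(- \frac{1}{2}\right) 329 = - \frac{329}{2}$)
$W = 21020$ ($W = -14390 + 35410 = 21020$)
$O{\left(v,A \right)} = 158$
$\frac{r{\left(402,431 \right)}}{O{\left(-621,-282 \right)}} + \frac{W}{412073} = - \frac{329}{2 \cdot 158} + \frac{21020}{412073} = \left(- \frac{329}{2}\right) \frac{1}{158} + 21020 \cdot \frac{1}{412073} = - \frac{329}{316} + \frac{21020}{412073} = - \frac{128929697}{130215068}$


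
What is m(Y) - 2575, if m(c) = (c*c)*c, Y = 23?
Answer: 9592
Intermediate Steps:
m(c) = c**3 (m(c) = c**2*c = c**3)
m(Y) - 2575 = 23**3 - 2575 = 12167 - 2575 = 9592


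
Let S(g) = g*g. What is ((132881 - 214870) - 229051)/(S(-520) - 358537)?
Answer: 34560/9793 ≈ 3.5291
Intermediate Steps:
S(g) = g²
((132881 - 214870) - 229051)/(S(-520) - 358537) = ((132881 - 214870) - 229051)/((-520)² - 358537) = (-81989 - 229051)/(270400 - 358537) = -311040/(-88137) = -311040*(-1/88137) = 34560/9793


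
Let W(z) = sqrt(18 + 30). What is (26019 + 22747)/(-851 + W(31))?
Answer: -41499866/724153 - 195064*sqrt(3)/724153 ≈ -57.775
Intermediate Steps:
W(z) = 4*sqrt(3) (W(z) = sqrt(48) = 4*sqrt(3))
(26019 + 22747)/(-851 + W(31)) = (26019 + 22747)/(-851 + 4*sqrt(3)) = 48766/(-851 + 4*sqrt(3))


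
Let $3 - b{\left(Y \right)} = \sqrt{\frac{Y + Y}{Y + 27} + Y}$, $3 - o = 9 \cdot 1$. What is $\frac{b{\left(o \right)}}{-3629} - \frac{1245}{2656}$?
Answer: $- \frac{54531}{116128} + \frac{i \sqrt{322}}{25403} \approx -0.46958 + 0.00070639 i$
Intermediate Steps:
$o = -6$ ($o = 3 - 9 \cdot 1 = 3 - 9 = -6$)
$b{\left(Y \right)} = 3 - \sqrt{Y + \frac{2 Y}{27 + Y}}$ ($b{\left(Y \right)} = 3 - \sqrt{\frac{Y + Y}{Y + 27} + Y} = 3 - \sqrt{\frac{2 Y}{27 + Y} + Y} = 3 - \sqrt{Y + \frac{2 Y}{27 + Y}}$)
$\frac{b{\left(o \right)}}{-3629} - \frac{1245}{2656} = \frac{3 - \sqrt{- \frac{6 \left(29 - 6\right)}{27 - 6}}}{-3629} - \frac{1245}{2656} = \left(3 - \sqrt{\left(-6\right) \frac{1}{21} \cdot 23}\right) \left(- \frac{1}{3629}\right) - \frac{15}{32} = \left(3 - \sqrt{- \frac{46}{7}}\right) \left(- \frac{1}{3629}\right) - \frac{15}{32} = \left(3 - \frac{i \sqrt{322}}{7}\right) \left(- \frac{1}{3629}\right) - \frac{15}{32} = \left(- \frac{3}{3629} + \frac{i \sqrt{322}}{25403}\right) - \frac{15}{32} = - \frac{54531}{116128} + \frac{i \sqrt{322}}{25403}$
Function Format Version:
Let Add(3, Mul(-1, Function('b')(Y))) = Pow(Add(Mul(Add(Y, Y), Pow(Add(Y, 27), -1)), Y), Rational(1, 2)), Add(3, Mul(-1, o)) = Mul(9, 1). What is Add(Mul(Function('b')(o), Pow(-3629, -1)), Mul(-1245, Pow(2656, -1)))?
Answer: Add(Rational(-54531, 116128), Mul(Rational(1, 25403), I, Pow(322, Rational(1, 2)))) ≈ Add(-0.46958, Mul(0.00070639, I))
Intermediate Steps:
o = -6 (o = Add(3, Mul(-1, Mul(9, 1))) = Add(3, Mul(-1, 9)) = Add(3, -9) = -6)
Function('b')(Y) = Add(3, Mul(-1, Pow(Add(Y, Mul(2, Y, Pow(Add(27, Y), -1))), Rational(1, 2)))) (Function('b')(Y) = Add(3, Mul(-1, Pow(Add(Mul(Add(Y, Y), Pow(Add(Y, 27), -1)), Y), Rational(1, 2)))) = Add(3, Mul(-1, Pow(Add(Mul(Mul(2, Y), Pow(Add(27, Y), -1)), Y), Rational(1, 2)))) = Add(3, Mul(-1, Pow(Add(Mul(2, Y, Pow(Add(27, Y), -1)), Y), Rational(1, 2)))) = Add(3, Mul(-1, Pow(Add(Y, Mul(2, Y, Pow(Add(27, Y), -1))), Rational(1, 2)))))
Add(Mul(Function('b')(o), Pow(-3629, -1)), Mul(-1245, Pow(2656, -1))) = Add(Mul(Add(3, Mul(-1, Pow(Mul(-6, Pow(Add(27, -6), -1), Add(29, -6)), Rational(1, 2)))), Pow(-3629, -1)), Mul(-1245, Pow(2656, -1))) = Add(Mul(Add(3, Mul(-1, Pow(Mul(-6, Pow(21, -1), 23), Rational(1, 2)))), Rational(-1, 3629)), Mul(-1245, Rational(1, 2656))) = Add(Mul(Add(3, Mul(-1, Pow(Mul(-6, Rational(1, 21), 23), Rational(1, 2)))), Rational(-1, 3629)), Rational(-15, 32)) = Add(Mul(Add(3, Mul(-1, Pow(Rational(-46, 7), Rational(1, 2)))), Rational(-1, 3629)), Rational(-15, 32)) = Add(Mul(Add(3, Mul(-1, Mul(Rational(1, 7), I, Pow(322, Rational(1, 2))))), Rational(-1, 3629)), Rational(-15, 32)) = Add(Mul(Add(3, Mul(Rational(-1, 7), I, Pow(322, Rational(1, 2)))), Rational(-1, 3629)), Rational(-15, 32)) = Add(Add(Rational(-3, 3629), Mul(Rational(1, 25403), I, Pow(322, Rational(1, 2)))), Rational(-15, 32)) = Add(Rational(-54531, 116128), Mul(Rational(1, 25403), I, Pow(322, Rational(1, 2))))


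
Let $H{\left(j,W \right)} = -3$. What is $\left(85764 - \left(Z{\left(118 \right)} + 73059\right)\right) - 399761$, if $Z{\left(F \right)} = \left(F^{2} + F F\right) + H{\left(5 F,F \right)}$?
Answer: $-414901$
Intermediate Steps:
$Z{\left(F \right)} = -3 + 2 F^{2}$ ($Z{\left(F \right)} = \left(F^{2} + F F\right) - 3 = \left(F^{2} + F^{2}\right) - 3 = 2 F^{2} - 3 = -3 + 2 F^{2}$)
$\left(85764 - \left(Z{\left(118 \right)} + 73059\right)\right) - 399761 = \left(85764 - \left(\left(-3 + 2 \cdot 118^{2}\right) + 73059\right)\right) - 399761 = \left(85764 - \left(\left(-3 + 2 \cdot 13924\right) + 73059\right)\right) - 399761 = \left(85764 - \left(\left(-3 + 27848\right) + 73059\right)\right) - 399761 = \left(85764 - \left(27845 + 73059\right)\right) - 399761 = \left(85764 - 100904\right) - 399761 = -15140 - 399761 = -414901$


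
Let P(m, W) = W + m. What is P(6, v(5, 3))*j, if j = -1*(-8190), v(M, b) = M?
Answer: 90090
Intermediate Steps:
j = 8190
P(6, v(5, 3))*j = (5 + 6)*8190 = 11*8190 = 90090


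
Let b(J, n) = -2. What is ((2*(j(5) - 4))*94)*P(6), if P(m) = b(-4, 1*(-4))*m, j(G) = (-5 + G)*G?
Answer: 9024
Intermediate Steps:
j(G) = G*(-5 + G)
P(m) = -2*m
((2*(j(5) - 4))*94)*P(6) = ((2*(5*(-5 + 5) - 4))*94)*(-2*6) = ((2*(5*0 - 4))*94)*(-12) = ((2*(0 - 4))*94)*(-12) = ((2*(-4))*94)*(-12) = -8*94*(-12) = -752*(-12) = 9024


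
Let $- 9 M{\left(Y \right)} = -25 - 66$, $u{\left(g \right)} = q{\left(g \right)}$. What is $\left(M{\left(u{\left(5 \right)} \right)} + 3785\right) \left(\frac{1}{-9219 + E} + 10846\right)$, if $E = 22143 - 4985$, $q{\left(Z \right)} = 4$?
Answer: $\frac{2941050027620}{71451} \approx 4.1162 \cdot 10^{7}$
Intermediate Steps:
$u{\left(g \right)} = 4$
$E = 17158$
$M{\left(Y \right)} = \frac{91}{9}$ ($M{\left(Y \right)} = - \frac{-25 - 66}{9} = \left(- \frac{1}{9}\right) \left(-91\right) = \frac{91}{9}$)
$\left(M{\left(u{\left(5 \right)} \right)} + 3785\right) \left(\frac{1}{-9219 + E} + 10846\right) = \left(\frac{91}{9} + 3785\right) \left(\frac{1}{-9219 + 17158} + 10846\right) = \frac{34156 \left(\frac{1}{7939} + 10846\right)}{9} = \frac{34156}{9} \cdot \frac{86106395}{7939} = \frac{2941050027620}{71451}$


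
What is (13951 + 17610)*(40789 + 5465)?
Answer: 1459822494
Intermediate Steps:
(13951 + 17610)*(40789 + 5465) = 31561*46254 = 1459822494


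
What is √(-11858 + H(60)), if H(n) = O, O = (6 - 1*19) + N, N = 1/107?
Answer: 2*I*√33977743/107 ≈ 108.95*I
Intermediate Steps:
N = 1/107 ≈ 0.0093458
O = -1390/107 (O = (6 - 1*19) + 1/107 = (6 - 19) + 1/107 = -13 + 1/107 = -1390/107 ≈ -12.991)
H(n) = -1390/107
√(-11858 + H(60)) = √(-11858 - 1390/107) = √(-1270196/107) = 2*I*√33977743/107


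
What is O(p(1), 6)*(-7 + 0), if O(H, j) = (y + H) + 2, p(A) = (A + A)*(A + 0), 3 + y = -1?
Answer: 0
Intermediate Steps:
y = -4 (y = -3 - 1 = -4)
p(A) = 2*A² (p(A) = (2*A)*A = 2*A²)
O(H, j) = -2 + H (O(H, j) = (-4 + H) + 2 = -2 + H)
O(p(1), 6)*(-7 + 0) = (-2 + 2*1²)*(-7 + 0) = (-2 + 2*1)*(-7) = (-2 + 2)*(-7) = 0*(-7) = 0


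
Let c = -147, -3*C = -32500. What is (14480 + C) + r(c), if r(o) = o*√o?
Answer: 75940/3 - 1029*I*√3 ≈ 25313.0 - 1782.3*I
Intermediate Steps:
C = 32500/3 (C = -⅓*(-32500) = 32500/3 ≈ 10833.)
r(o) = o^(3/2)
(14480 + C) + r(c) = (14480 + 32500/3) + (-147)^(3/2) = 75940/3 - 1029*I*√3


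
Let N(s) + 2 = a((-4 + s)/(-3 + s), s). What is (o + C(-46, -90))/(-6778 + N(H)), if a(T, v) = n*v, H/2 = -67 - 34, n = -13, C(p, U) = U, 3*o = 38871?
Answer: -12867/4154 ≈ -3.0975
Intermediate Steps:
o = 12957 (o = (1/3)*38871 = 12957)
H = -202 (H = 2*(-67 - 34) = 2*(-101) = -202)
a(T, v) = -13*v
N(s) = -2 - 13*s
(o + C(-46, -90))/(-6778 + N(H)) = (12957 - 90)/(-6778 + (-2 - 13*(-202))) = 12867/(-6778 + (-2 + 2626)) = 12867/(-6778 + 2624) = 12867/(-4154) = 12867*(-1/4154) = -12867/4154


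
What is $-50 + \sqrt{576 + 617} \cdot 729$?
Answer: $-50 + 729 \sqrt{1193} \approx 25130.0$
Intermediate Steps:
$-50 + \sqrt{576 + 617} \cdot 729 = -50 + \sqrt{1193} \cdot 729 = -50 + 729 \sqrt{1193}$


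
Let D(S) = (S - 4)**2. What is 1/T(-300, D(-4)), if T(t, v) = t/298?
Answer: -149/150 ≈ -0.99333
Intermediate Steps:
D(S) = (-4 + S)**2
T(t, v) = t/298 (T(t, v) = t*(1/298) = t/298)
1/T(-300, D(-4)) = 1/((1/298)*(-300)) = 1/(-150/149) = -149/150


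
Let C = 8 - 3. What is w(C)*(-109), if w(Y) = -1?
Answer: 109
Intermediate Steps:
C = 5
w(C)*(-109) = -1*(-109) = 109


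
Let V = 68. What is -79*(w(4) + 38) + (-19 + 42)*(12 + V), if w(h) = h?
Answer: -1478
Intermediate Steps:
-79*(w(4) + 38) + (-19 + 42)*(12 + V) = -79*(4 + 38) + (-19 + 42)*(12 + 68) = -79*42 + 23*80 = -3318 + 1840 = -1478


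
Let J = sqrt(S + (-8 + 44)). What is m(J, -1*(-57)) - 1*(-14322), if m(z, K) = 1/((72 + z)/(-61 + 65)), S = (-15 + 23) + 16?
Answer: 6115518/427 - 2*sqrt(15)/1281 ≈ 14322.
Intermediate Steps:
S = 24 (S = 8 + 16 = 24)
J = 2*sqrt(15) (J = sqrt(24 + (-8 + 44)) = sqrt(24 + 36) = sqrt(60) = 2*sqrt(15) ≈ 7.7460)
m(z, K) = 1/(18 + z/4) (m(z, K) = 1/((72 + z)/4) = 1/((72 + z)*(1/4)) = 1/(18 + z/4))
m(J, -1*(-57)) - 1*(-14322) = 4/(72 + 2*sqrt(15)) - 1*(-14322) = 4/(72 + 2*sqrt(15)) + 14322 = 14322 + 4/(72 + 2*sqrt(15))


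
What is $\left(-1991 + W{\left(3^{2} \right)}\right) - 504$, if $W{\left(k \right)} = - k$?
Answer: $-2504$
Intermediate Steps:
$\left(-1991 + W{\left(3^{2} \right)}\right) - 504 = \left(-1991 - 3^{2}\right) - 504 = \left(-1991 - 9\right) - 504 = -2000 - 504 = -2504$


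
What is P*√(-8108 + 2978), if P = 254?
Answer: 762*I*√570 ≈ 18193.0*I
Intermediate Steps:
P*√(-8108 + 2978) = 254*√(-8108 + 2978) = 254*√(-5130) = 254*(3*I*√570) = 762*I*√570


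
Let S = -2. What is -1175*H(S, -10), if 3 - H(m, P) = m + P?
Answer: -17625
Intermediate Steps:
H(m, P) = 3 - P - m (H(m, P) = 3 - (m + P) = 3 - (P + m) = 3 + (-P - m) = 3 - P - m)
-1175*H(S, -10) = -1175*(3 - 1*(-10) - 1*(-2)) = -1175*(3 + 10 + 2) = -1175*15 = -17625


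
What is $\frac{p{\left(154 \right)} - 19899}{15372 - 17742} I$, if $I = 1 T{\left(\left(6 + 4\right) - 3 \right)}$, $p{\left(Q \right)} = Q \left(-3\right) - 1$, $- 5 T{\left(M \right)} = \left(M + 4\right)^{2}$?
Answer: $- \frac{1231901}{5925} \approx -207.92$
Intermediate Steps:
$T{\left(M \right)} = - \frac{\left(4 + M\right)^{2}}{5}$ ($T{\left(M \right)} = - \frac{\left(M + 4\right)^{2}}{5} = - \frac{\left(4 + M\right)^{2}}{5}$)
$p{\left(Q \right)} = -1 - 3 Q$ ($p{\left(Q \right)} = - 3 Q - 1 = -1 - 3 Q$)
$I = - \frac{121}{5}$ ($I = 1 \left(- \frac{\left(4 + \left(\left(6 + 4\right) - 3\right)\right)^{2}}{5}\right) = 1 \left(- \frac{\left(4 + \left(10 - 3\right)\right)^{2}}{5}\right) = 1 \left(- \frac{\left(4 + 7\right)^{2}}{5}\right) = 1 \left(- \frac{11^{2}}{5}\right) = 1 \left(\left(- \frac{1}{5}\right) 121\right) = 1 \left(- \frac{121}{5}\right) = - \frac{121}{5} \approx -24.2$)
$\frac{p{\left(154 \right)} - 19899}{15372 - 17742} I = \frac{\left(-1 - 462\right) - 19899}{15372 - 17742} \left(- \frac{121}{5}\right) = \frac{\left(-1 - 462\right) - 19899}{-2370} \left(- \frac{121}{5}\right) = \left(-463 - 19899\right) \left(- \frac{1}{2370}\right) \left(- \frac{121}{5}\right) = \left(-20362\right) \left(- \frac{1}{2370}\right) \left(- \frac{121}{5}\right) = \frac{10181}{1185} \left(- \frac{121}{5}\right) = - \frac{1231901}{5925}$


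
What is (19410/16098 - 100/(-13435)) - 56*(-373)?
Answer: 150594954353/7209221 ≈ 20889.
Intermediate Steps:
(19410/16098 - 100/(-13435)) - 56*(-373) = (19410*(1/16098) - 100*(-1/13435)) - 1*(-20888) = (3235/2683 + 20/2687) + 20888 = 8746105/7209221 + 20888 = 150594954353/7209221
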